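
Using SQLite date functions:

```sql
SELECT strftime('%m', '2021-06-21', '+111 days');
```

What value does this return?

First apply '+111 days': 2021-06-21 → 2021-10-10.
`%m` extracts the 2-digit month (01-12): 10.

10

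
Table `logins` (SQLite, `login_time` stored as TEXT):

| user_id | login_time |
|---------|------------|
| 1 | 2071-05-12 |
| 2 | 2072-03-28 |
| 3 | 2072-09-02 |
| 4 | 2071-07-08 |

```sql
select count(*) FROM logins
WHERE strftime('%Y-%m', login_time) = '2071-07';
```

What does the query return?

Rows with year-month 2071-07: 2071-07-08 → 1.

1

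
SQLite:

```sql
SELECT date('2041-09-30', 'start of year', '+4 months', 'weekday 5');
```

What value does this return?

2041-05-03

`start of year` rewinds 2041-09-30 to 2041-01-01.
Adding +4 months to 2041-01-01 gives 2041-05-01.
`weekday 5` advances to the next Friday; 2041-05-01 is a Wednesday, so it moves forward to 2041-05-03.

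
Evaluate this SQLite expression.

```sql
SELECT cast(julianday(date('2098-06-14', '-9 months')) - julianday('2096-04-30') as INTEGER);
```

Adding -9 months to 2098-06-14 gives 2097-09-14.
0 days remain in April 2096 after the 30th (30 − 30).
Full months from May 2096 through August 2097 contribute their day counts.
Then 14 days into September 2097.
Total: 0 + 31 + 30 + 31 + 31 + 30 + 31 + 30 + 31 + 31 + 28 + 31 + 30 + 31 + 30 + 31 + 31 + 14 = 502.

502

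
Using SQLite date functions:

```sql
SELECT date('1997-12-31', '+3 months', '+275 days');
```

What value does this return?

Adding +3 months to 1997-12-31 gives 1998-03-31.
Applying '+275 days' to 1998-03-31: counting 275 days forward gives 1998-12-31.

1998-12-31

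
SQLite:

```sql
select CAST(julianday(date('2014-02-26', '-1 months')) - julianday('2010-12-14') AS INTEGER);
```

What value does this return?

Adding -1 month to 2014-02-26 gives 2014-01-26.
17 days remain in December 2010 after the 14th (31 − 14).
Full months from January 2011 through December 2013 contribute their day counts.
Then 26 days into January 2014.
Total: 17 + 31 + 28 + 31 + 30 + 31 + 30 + 31 + 31 + 30 + 31 + 30 + 31 + 31 + 29 + 31 + 30 + 31 + 30 + 31 + 31 + 30 + 31 + 30 + 31 + 31 + 28 + 31 + 30 + 31 + 30 + 31 + 31 + 30 + 31 + 30 + 31 + 26 = 1139.

1139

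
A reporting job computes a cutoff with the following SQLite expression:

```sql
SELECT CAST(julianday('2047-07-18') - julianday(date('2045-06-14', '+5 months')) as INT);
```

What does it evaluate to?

Adding +5 months to 2045-06-14 gives 2045-11-14.
16 days remain in November 2045 after the 14th (30 − 14).
Full months from December 2045 through June 2047 contribute their day counts.
Then 18 days into July 2047.
Total: 16 + 31 + 31 + 28 + 31 + 30 + 31 + 30 + 31 + 31 + 30 + 31 + 30 + 31 + 31 + 28 + 31 + 30 + 31 + 30 + 18 = 611.

611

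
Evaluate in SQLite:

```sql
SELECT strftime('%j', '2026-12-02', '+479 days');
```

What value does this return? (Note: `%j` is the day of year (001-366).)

085

First apply '+479 days': 2026-12-02 → 2028-03-25.
Day-of-year for 2028-03-25: days since 2028-01-01 inclusive = 85, zero-padded to 085.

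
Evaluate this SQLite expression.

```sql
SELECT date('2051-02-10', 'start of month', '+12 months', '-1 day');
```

`start of month` rewinds 2051-02-10 to 2051-02-01.
Adding +12 months to 2051-02-01 gives 2052-02-01.
Going back 1 day from 2052-02-01 reaches 2052-01-31 (last day of January, 31 days).

2052-01-31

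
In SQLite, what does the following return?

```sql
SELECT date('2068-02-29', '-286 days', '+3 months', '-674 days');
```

Applying '-286 days' to 2068-02-29: counting 286 days back gives 2067-05-19.
Adding +3 months to 2067-05-19 gives 2067-08-19.
Applying '-674 days' to 2067-08-19: counting 674 days back gives 2065-10-14.

2065-10-14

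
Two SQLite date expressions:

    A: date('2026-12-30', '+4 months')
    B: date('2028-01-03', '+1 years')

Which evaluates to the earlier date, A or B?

A = 2027-04-30.
B = 2029-01-03.
A is earlier.

A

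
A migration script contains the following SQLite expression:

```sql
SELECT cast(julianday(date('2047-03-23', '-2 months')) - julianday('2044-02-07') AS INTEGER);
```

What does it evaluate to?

Adding -2 months to 2047-03-23 gives 2047-01-23.
22 days remain in February 2044 after the 7th (29 − 7).
Full months from March 2044 through December 2046 contribute their day counts.
Then 23 days into January 2047.
Total: 22 + 31 + 30 + 31 + 30 + 31 + 31 + 30 + 31 + 30 + 31 + 31 + 28 + 31 + 30 + 31 + 30 + 31 + 31 + 30 + 31 + 30 + 31 + 31 + 28 + 31 + 30 + 31 + 30 + 31 + 31 + 30 + 31 + 30 + 31 + 23 = 1081.

1081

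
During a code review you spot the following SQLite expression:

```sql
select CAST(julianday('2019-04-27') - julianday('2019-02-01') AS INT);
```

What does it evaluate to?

85

27 days remain in February 2019 after the 1st (28 − 1).
March 2019: 31 days.
Then 27 days into April 2019.
Total: 27 + 31 + 27 = 85.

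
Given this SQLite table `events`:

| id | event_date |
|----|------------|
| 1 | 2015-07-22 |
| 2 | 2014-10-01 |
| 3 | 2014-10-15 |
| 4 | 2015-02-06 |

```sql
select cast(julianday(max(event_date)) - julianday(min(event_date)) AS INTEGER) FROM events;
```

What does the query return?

MIN = 2014-10-01, MAX = 2015-07-22.
30 days remain in October 2014 after the 1st (31 − 1).
Full months from November 2014 through June 2015 contribute their day counts.
Then 22 days into July 2015.
Total: 30 + 30 + 31 + 31 + 28 + 31 + 30 + 31 + 30 + 22 = 294.

294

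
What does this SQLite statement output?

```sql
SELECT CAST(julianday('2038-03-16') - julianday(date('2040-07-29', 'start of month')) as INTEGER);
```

-838

`start of month` rewinds 2040-07-29 to 2040-07-01.
15 days remain in March 2038 after the 16th (31 − 16).
Full months from April 2038 through June 2040 contribute their day counts.
Then 1 day into July 2040.
Total: 15 + 30 + 31 + 30 + 31 + 31 + 30 + 31 + 30 + 31 + 31 + 28 + 31 + 30 + 31 + 30 + 31 + 31 + 30 + 31 + 30 + 31 + 31 + 29 + 31 + 30 + 31 + 30 + 1 = 838.
The subtraction is earlier − later, so the result is −838 → -838.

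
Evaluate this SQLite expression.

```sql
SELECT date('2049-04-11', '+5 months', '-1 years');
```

Adding +5 months to 2049-04-11 gives 2049-09-11.
Adding -1 year to 2049-09-11 gives 2048-09-11.

2048-09-11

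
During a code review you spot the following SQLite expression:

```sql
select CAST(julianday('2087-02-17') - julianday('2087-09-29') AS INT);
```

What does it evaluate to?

-224

11 days remain in February 2087 after the 17th (28 − 17).
Full months from March 2087 through August 2087 contribute their day counts.
Then 29 days into September 2087.
Total: 11 + 31 + 30 + 31 + 30 + 31 + 31 + 29 = 224.
The subtraction is earlier − later, so the result is −224 → -224.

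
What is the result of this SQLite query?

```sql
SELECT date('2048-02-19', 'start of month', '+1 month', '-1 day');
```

2048-02-29

`start of month` rewinds 2048-02-19 to 2048-02-01.
Adding +1 month to 2048-02-01 gives 2048-03-01.
Going back 1 day from 2048-03-01 reaches 2048-02-29 (last day of February, 29 days).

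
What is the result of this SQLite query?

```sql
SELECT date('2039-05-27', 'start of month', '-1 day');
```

`start of month` rewinds 2039-05-27 to 2039-05-01.
Going back 1 day from 2039-05-01 reaches 2039-04-30 (last day of April, 30 days).

2039-04-30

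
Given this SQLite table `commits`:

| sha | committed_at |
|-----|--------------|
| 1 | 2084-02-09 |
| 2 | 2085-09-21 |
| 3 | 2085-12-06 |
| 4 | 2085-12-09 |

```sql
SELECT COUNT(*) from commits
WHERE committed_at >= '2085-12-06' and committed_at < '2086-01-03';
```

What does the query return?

Rows in [2085-12-06, 2086-01-03): 2085-12-06, 2085-12-09 → 2 rows.

2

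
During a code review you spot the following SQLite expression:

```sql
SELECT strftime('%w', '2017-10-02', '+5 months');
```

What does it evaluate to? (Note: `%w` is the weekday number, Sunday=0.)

First apply '+5 months': 2017-10-02 → 2018-03-02.
2018-03-02 is a Friday; with Sunday=0 that is 5.

5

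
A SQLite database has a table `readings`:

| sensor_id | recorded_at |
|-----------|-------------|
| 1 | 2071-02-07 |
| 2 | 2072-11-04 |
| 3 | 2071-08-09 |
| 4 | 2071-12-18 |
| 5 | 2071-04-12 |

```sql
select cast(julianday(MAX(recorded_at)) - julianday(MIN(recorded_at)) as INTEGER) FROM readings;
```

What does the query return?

MIN = 2071-02-07, MAX = 2072-11-04.
21 days remain in February 2071 after the 7th (28 − 7).
Full months from March 2071 through October 2072 contribute their day counts.
Then 4 days into November 2072.
Total: 21 + 31 + 30 + 31 + 30 + 31 + 31 + 30 + 31 + 30 + 31 + 31 + 29 + 31 + 30 + 31 + 30 + 31 + 31 + 30 + 31 + 4 = 636.

636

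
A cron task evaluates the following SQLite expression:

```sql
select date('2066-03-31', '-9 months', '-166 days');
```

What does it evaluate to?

Adding -9 months to 2066-03-31 targets 2065-06-31. June 2065 has only 30 days, so SQLite normalizes the 1-day overflow forward to 2065-07-01.
Applying '-166 days' to 2065-07-01: counting 166 days back gives 2065-01-16.

2065-01-16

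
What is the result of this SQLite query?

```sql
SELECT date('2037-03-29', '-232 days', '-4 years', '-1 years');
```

2031-08-09

Applying '-232 days' to 2037-03-29: counting 232 days back gives 2036-08-09.
Adding -4 years to 2036-08-09 gives 2032-08-09.
Adding -1 year to 2032-08-09 gives 2031-08-09.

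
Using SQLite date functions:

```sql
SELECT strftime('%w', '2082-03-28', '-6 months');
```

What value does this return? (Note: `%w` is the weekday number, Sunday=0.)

First apply '-6 months': 2082-03-28 → 2081-09-28.
2081-09-28 is a Sunday; with Sunday=0 that is 0.

0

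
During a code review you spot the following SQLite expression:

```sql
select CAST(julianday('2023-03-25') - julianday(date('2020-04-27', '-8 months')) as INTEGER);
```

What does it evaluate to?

1306

Adding -8 months to 2020-04-27 gives 2019-08-27.
4 days remain in August 2019 after the 27th (31 − 27).
Full months from September 2019 through February 2023 contribute their day counts.
Then 25 days into March 2023.
Total: 4 + 30 + 31 + 30 + 31 + 31 + 29 + 31 + 30 + 31 + 30 + 31 + 31 + 30 + 31 + 30 + 31 + 31 + 28 + 31 + 30 + 31 + 30 + 31 + 31 + 30 + 31 + 30 + 31 + 31 + 28 + 31 + 30 + 31 + 30 + 31 + 31 + 30 + 31 + 30 + 31 + 31 + 28 + 25 = 1306.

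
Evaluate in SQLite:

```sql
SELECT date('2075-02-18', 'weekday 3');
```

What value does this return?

2075-02-20

`weekday 3` advances to the next Wednesday; 2075-02-18 is a Monday, so it moves forward to 2075-02-20.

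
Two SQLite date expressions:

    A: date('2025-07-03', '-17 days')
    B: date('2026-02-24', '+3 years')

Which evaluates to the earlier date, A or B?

A = 2025-06-16.
B = 2029-02-24.
A is earlier.

A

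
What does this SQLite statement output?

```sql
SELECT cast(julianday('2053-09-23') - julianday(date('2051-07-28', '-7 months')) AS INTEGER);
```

Adding -7 months to 2051-07-28 gives 2050-12-28.
3 days remain in December 2050 after the 28th (31 − 28).
Full months from January 2051 through August 2053 contribute their day counts.
Then 23 days into September 2053.
Total: 3 + 31 + 28 + 31 + 30 + 31 + 30 + 31 + 31 + 30 + 31 + 30 + 31 + 31 + 29 + 31 + 30 + 31 + 30 + 31 + 31 + 30 + 31 + 30 + 31 + 31 + 28 + 31 + 30 + 31 + 30 + 31 + 31 + 23 = 1000.

1000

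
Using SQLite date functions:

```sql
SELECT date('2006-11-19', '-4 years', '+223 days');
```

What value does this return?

2003-06-30

Adding -4 years to 2006-11-19 gives 2002-11-19.
Applying '+223 days' to 2002-11-19: counting 223 days forward gives 2003-06-30.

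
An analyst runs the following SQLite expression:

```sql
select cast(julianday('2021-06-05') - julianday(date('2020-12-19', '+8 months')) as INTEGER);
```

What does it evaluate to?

-75

Adding +8 months to 2020-12-19 gives 2021-08-19.
25 days remain in June 2021 after the 5th (30 − 5).
July 2021: 31 days.
Then 19 days into August 2021.
Total: 25 + 31 + 19 = 75.
The subtraction is earlier − later, so the result is −75 → -75.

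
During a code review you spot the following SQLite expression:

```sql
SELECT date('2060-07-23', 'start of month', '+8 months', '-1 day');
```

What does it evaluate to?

`start of month` rewinds 2060-07-23 to 2060-07-01.
Adding +8 months to 2060-07-01 gives 2061-03-01.
Going back 1 day from 2061-03-01 reaches 2061-02-28 (last day of February, 28 days).

2061-02-28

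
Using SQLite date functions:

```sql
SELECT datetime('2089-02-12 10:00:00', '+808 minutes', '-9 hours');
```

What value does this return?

2089-02-12 14:28:00

808 minutes = 13h 28m; +808 minutes from 2089-02-12 10:00:00 is 2089-02-12 23:28:00.
-9 hours from 2089-02-12 23:28:00 is 2089-02-12 14:28:00.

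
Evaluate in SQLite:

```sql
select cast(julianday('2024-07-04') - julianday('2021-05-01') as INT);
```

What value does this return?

1160

30 days remain in May 2021 after the 1st (31 − 1).
Full months from June 2021 through June 2024 contribute their day counts.
Then 4 days into July 2024.
Total: 30 + 30 + 31 + 31 + 30 + 31 + 30 + 31 + 31 + 28 + 31 + 30 + 31 + 30 + 31 + 31 + 30 + 31 + 30 + 31 + 31 + 28 + 31 + 30 + 31 + 30 + 31 + 31 + 30 + 31 + 30 + 31 + 31 + 29 + 31 + 30 + 31 + 30 + 4 = 1160.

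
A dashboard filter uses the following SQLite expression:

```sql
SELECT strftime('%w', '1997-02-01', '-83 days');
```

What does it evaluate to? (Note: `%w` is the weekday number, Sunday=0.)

0

First apply '-83 days': 1997-02-01 → 1996-11-10.
1996-11-10 is a Sunday; with Sunday=0 that is 0.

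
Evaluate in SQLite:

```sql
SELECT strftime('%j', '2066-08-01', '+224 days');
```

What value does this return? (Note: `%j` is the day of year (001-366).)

072

First apply '+224 days': 2066-08-01 → 2067-03-13.
Day-of-year for 2067-03-13: days since 2067-01-01 inclusive = 72, zero-padded to 072.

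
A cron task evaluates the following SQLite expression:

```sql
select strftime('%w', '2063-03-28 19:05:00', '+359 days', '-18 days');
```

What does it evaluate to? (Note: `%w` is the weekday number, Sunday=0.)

1

First apply '+359 days', '-18 days': 2063-03-28 19:05:00 → 2064-03-03 19:05:00.
2064-03-03 is a Monday; with Sunday=0 that is 1.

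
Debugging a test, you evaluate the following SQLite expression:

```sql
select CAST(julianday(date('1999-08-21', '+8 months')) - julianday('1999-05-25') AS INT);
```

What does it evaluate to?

332

Adding +8 months to 1999-08-21 gives 2000-04-21.
6 days remain in May 1999 after the 25th (31 − 25).
Full months from June 1999 through March 2000 contribute their day counts.
Then 21 days into April 2000.
Total: 6 + 30 + 31 + 31 + 30 + 31 + 30 + 31 + 31 + 29 + 31 + 21 = 332.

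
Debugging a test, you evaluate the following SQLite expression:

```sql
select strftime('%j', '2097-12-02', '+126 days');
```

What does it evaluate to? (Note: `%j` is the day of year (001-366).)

097

First apply '+126 days': 2097-12-02 → 2098-04-07.
Day-of-year for 2098-04-07: days since 2098-01-01 inclusive = 97, zero-padded to 097.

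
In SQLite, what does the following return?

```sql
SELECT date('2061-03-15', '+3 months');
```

2061-06-15

Adding +3 months to 2061-03-15 gives 2061-06-15.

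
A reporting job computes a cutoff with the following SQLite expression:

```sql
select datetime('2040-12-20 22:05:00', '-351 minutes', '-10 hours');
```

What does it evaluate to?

351 minutes = 5h 51m; -351 minutes from 2040-12-20 22:05:00 is 2040-12-20 16:14:00.
-10 hours from 2040-12-20 16:14:00 is 2040-12-20 06:14:00.

2040-12-20 06:14:00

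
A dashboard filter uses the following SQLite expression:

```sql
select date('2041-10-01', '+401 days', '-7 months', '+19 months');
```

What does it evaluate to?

2043-11-06

Applying '+401 days' to 2041-10-01: counting 401 days forward gives 2042-11-06.
Adding -7 months to 2042-11-06 gives 2042-04-06.
Adding +19 months to 2042-04-06 gives 2043-11-06.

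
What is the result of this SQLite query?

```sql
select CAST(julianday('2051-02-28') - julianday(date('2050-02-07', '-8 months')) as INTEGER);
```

631

Adding -8 months to 2050-02-07 gives 2049-06-07.
23 days remain in June 2049 after the 7th (30 − 7).
Full months from July 2049 through January 2051 contribute their day counts.
Then 28 days into February 2051.
Total: 23 + 31 + 31 + 30 + 31 + 30 + 31 + 31 + 28 + 31 + 30 + 31 + 30 + 31 + 31 + 30 + 31 + 30 + 31 + 31 + 28 = 631.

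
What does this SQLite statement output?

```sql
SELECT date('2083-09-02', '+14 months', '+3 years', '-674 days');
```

2085-12-28

Adding +14 months to 2083-09-02 gives 2084-11-02.
Adding +3 years to 2084-11-02 gives 2087-11-02.
Applying '-674 days' to 2087-11-02: counting 674 days back gives 2085-12-28.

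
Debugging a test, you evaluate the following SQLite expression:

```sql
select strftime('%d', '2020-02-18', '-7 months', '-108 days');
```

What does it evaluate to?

01

First apply '-7 months', '-108 days': 2020-02-18 → 2019-04-01.
`%d` extracts the 2-digit day of month: 01.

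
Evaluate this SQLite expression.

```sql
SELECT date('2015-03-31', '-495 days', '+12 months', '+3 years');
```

Applying '-495 days' to 2015-03-31: counting 495 days back gives 2013-11-21.
Adding +12 months to 2013-11-21 gives 2014-11-21.
Adding +3 years to 2014-11-21 gives 2017-11-21.

2017-11-21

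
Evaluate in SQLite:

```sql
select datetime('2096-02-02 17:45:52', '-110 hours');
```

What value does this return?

2096-01-29 03:45:52

-110 hours from 2096-02-02 17:45:52 is 2096-01-29 03:45:52 (crosses midnight).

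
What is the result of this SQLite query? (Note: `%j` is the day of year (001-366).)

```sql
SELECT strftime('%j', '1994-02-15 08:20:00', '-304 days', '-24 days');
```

First apply '-304 days', '-24 days': 1994-02-15 08:20:00 → 1993-03-24 08:20:00.
Day-of-year for 1993-03-24: days since 1993-01-01 inclusive = 83, zero-padded to 083.

083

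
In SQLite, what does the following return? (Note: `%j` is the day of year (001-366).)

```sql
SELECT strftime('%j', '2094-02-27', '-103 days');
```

First apply '-103 days': 2094-02-27 → 2093-11-16.
Day-of-year for 2093-11-16: days since 2093-01-01 inclusive = 320, zero-padded to 320.

320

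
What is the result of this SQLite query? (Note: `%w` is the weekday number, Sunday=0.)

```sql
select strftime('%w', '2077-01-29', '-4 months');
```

First apply '-4 months': 2077-01-29 → 2076-09-29.
2076-09-29 is a Tuesday; with Sunday=0 that is 2.

2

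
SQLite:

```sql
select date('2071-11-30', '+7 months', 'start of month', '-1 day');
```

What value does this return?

Adding +7 months to 2071-11-30 gives 2072-06-30.
`start of month` rewinds 2072-06-30 to 2072-06-01.
Going back 1 day from 2072-06-01 reaches 2072-05-31 (last day of May, 31 days).

2072-05-31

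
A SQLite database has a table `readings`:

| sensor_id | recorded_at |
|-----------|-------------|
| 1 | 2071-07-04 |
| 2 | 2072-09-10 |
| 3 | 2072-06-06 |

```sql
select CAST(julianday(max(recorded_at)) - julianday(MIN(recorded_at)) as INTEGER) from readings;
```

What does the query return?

MIN = 2071-07-04, MAX = 2072-09-10.
27 days remain in July 2071 after the 4th (31 − 4).
Full months from August 2071 through August 2072 contribute their day counts.
Then 10 days into September 2072.
Total: 27 + 31 + 30 + 31 + 30 + 31 + 31 + 29 + 31 + 30 + 31 + 30 + 31 + 31 + 10 = 434.

434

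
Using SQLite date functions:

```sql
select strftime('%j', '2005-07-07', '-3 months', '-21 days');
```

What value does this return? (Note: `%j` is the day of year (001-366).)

076

First apply '-3 months', '-21 days': 2005-07-07 → 2005-03-17.
Day-of-year for 2005-03-17: days since 2005-01-01 inclusive = 76, zero-padded to 076.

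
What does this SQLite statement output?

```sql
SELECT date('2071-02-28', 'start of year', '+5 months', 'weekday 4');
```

2071-06-04

`start of year` rewinds 2071-02-28 to 2071-01-01.
Adding +5 months to 2071-01-01 gives 2071-06-01.
`weekday 4` advances to the next Thursday; 2071-06-01 is a Monday, so it moves forward to 2071-06-04.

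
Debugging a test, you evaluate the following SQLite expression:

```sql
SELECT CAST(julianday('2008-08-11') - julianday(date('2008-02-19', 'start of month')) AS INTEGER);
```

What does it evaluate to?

192

`start of month` rewinds 2008-02-19 to 2008-02-01.
28 days remain in February 2008 after the 1st (29 − 1).
March 2008: 31 days.
April 2008: 30 days.
May 2008: 31 days.
June 2008: 30 days.
July 2008: 31 days.
Then 11 days into August 2008.
Total: 28 + 31 + 30 + 31 + 30 + 31 + 11 = 192.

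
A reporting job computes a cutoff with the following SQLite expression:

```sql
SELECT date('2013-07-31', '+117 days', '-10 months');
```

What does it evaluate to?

Applying '+117 days' to 2013-07-31: counting 117 days forward gives 2013-11-25.
Adding -10 months to 2013-11-25 gives 2013-01-25.

2013-01-25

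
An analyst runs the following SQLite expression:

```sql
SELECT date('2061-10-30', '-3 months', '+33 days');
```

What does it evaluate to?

Adding -3 months to 2061-10-30 gives 2061-07-30.
July 2061 has 31 days; 1 remain after the 30th, so 2 days reach 2061-08-01.
August 2061 has 31 days; 30 remain after the 1st, so 31 days reach 2061-09-01.

2061-09-01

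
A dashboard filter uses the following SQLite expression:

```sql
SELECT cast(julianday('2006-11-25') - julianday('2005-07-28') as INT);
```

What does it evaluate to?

485

3 days remain in July 2005 after the 28th (31 − 28).
Full months from August 2005 through October 2006 contribute their day counts.
Then 25 days into November 2006.
Total: 3 + 31 + 30 + 31 + 30 + 31 + 31 + 28 + 31 + 30 + 31 + 30 + 31 + 31 + 30 + 31 + 25 = 485.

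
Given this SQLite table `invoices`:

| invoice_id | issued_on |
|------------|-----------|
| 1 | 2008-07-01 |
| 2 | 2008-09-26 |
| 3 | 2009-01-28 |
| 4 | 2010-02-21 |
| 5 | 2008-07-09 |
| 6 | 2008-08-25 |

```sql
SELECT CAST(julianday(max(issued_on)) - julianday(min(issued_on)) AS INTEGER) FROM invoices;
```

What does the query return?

600

MIN = 2008-07-01, MAX = 2010-02-21.
30 days remain in July 2008 after the 1st (31 − 1).
Full months from August 2008 through January 2010 contribute their day counts.
Then 21 days into February 2010.
Total: 30 + 31 + 30 + 31 + 30 + 31 + 31 + 28 + 31 + 30 + 31 + 30 + 31 + 31 + 30 + 31 + 30 + 31 + 31 + 21 = 600.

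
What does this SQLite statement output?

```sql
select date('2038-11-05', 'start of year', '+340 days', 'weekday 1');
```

`start of year` rewinds 2038-11-05 to 2038-01-01.
Applying '+340 days' to 2038-01-01: counting 340 days forward gives 2038-12-07.
`weekday 1` advances to the next Monday; 2038-12-07 is a Tuesday, so it moves forward to 2038-12-13.

2038-12-13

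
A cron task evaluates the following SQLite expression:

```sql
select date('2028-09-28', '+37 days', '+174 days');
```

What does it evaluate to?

September 2028 has 30 days; 2 remain after the 28th, so 3 days reach 2028-10-01.
October 2028 has 31 days; 30 remain after the 1st, so 31 days reach 2028-11-01.
Advancing 3 more days within November lands on 2028-11-04.
Applying '+174 days' to 2028-11-04: counting 174 days forward gives 2029-04-27.

2029-04-27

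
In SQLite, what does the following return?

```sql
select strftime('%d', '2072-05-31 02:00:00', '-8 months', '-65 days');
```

First apply '-8 months', '-65 days': 2072-05-31 02:00:00 → 2071-07-28 02:00:00.
`%d` extracts the 2-digit day of month: 28.

28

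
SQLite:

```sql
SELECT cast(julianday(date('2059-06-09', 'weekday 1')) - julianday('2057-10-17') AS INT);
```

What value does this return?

`weekday 1` advances to the next Monday; 2059-06-09 is already a Monday, so it stays at 2059-06-09.
14 days remain in October 2057 after the 17th (31 − 17).
Full months from November 2057 through May 2059 contribute their day counts.
Then 9 days into June 2059.
Total: 14 + 30 + 31 + 31 + 28 + 31 + 30 + 31 + 30 + 31 + 31 + 30 + 31 + 30 + 31 + 31 + 28 + 31 + 30 + 31 + 9 = 600.

600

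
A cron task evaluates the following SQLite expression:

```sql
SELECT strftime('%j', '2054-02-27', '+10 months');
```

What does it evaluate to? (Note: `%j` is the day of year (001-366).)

First apply '+10 months': 2054-02-27 → 2054-12-27.
Day-of-year for 2054-12-27: days since 2054-01-01 inclusive = 361, zero-padded to 361.

361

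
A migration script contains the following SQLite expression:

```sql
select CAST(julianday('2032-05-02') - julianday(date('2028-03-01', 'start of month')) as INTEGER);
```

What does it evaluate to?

1523

`start of month` rewinds 2028-03-01 to 2028-03-01.
30 days remain in March 2028 after the 1st (31 − 1).
Full months from April 2028 through April 2032 contribute their day counts.
Then 2 days into May 2032.
Total: 30 + 30 + 31 + 30 + 31 + 31 + 30 + 31 + 30 + 31 + 31 + 28 + 31 + 30 + 31 + 30 + 31 + 31 + 30 + 31 + 30 + 31 + 31 + 28 + 31 + 30 + 31 + 30 + 31 + 31 + 30 + 31 + 30 + 31 + 31 + 28 + 31 + 30 + 31 + 30 + 31 + 31 + 30 + 31 + 30 + 31 + 31 + 29 + 31 + 30 + 2 = 1523.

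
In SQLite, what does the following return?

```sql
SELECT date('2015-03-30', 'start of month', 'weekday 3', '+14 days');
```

2015-03-18

`start of month` rewinds 2015-03-30 to 2015-03-01.
`weekday 3` advances to the next Wednesday; 2015-03-01 is a Sunday, so it moves forward to 2015-03-04.
Advancing 14 more days within March lands on 2015-03-18.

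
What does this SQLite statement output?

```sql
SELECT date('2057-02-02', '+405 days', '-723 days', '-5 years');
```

2051-03-21

Applying '+405 days' to 2057-02-02: counting 405 days forward gives 2058-03-14.
Applying '-723 days' to 2058-03-14: counting 723 days back gives 2056-03-21.
Adding -5 years to 2056-03-21 gives 2051-03-21.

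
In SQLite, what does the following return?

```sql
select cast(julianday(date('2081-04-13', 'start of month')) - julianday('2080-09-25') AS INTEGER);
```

`start of month` rewinds 2081-04-13 to 2081-04-01.
5 days remain in September 2080 after the 25th (30 − 25).
Full months from October 2080 through March 2081 contribute their day counts.
Then 1 day into April 2081.
Total: 5 + 31 + 30 + 31 + 31 + 28 + 31 + 1 = 188.

188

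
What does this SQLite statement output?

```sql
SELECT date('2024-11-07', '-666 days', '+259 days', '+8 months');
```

Applying '-666 days' to 2024-11-07: counting 666 days back gives 2023-01-11.
Applying '+259 days' to 2023-01-11: counting 259 days forward gives 2023-09-27.
Adding +8 months to 2023-09-27 gives 2024-05-27.

2024-05-27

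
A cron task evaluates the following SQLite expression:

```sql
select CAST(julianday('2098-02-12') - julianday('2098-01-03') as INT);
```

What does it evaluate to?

28 days remain in January 2098 after the 3rd (31 − 3).
Then 12 days into February 2098.
Total: 28 + 12 = 40.

40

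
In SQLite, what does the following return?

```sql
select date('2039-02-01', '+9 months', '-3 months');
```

2039-08-01

Adding +9 months to 2039-02-01 gives 2039-11-01.
Adding -3 months to 2039-11-01 gives 2039-08-01.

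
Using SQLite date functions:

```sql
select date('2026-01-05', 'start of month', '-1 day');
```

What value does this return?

2025-12-31

`start of month` rewinds 2026-01-05 to 2026-01-01.
Going back 1 day from 2026-01-01 reaches 2025-12-31 (last day of December, 31 days).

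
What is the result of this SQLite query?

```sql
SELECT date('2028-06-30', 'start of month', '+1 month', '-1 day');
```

`start of month` rewinds 2028-06-30 to 2028-06-01.
Adding +1 month to 2028-06-01 gives 2028-07-01.
Going back 1 day from 2028-07-01 reaches 2028-06-30 (last day of June, 30 days).

2028-06-30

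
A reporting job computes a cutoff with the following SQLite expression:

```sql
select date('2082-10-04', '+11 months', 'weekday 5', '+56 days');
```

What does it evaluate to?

2083-11-05

Adding +11 months to 2082-10-04 gives 2083-09-04.
`weekday 5` advances to the next Friday; 2083-09-04 is a Saturday, so it moves forward to 2083-09-10.
Applying '+56 days' to 2083-09-10: counting 56 days forward gives 2083-11-05.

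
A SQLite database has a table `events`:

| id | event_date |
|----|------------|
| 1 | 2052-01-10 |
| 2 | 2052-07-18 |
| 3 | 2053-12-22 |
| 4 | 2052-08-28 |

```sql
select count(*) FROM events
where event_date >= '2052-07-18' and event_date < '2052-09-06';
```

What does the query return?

2

Rows in [2052-07-18, 2052-09-06): 2052-07-18, 2052-08-28 → 2 rows.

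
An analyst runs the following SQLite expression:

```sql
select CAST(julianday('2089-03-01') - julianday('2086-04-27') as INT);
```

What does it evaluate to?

3 days remain in April 2086 after the 27th (30 − 27).
Full months from May 2086 through February 2089 contribute their day counts.
Then 1 day into March 2089.
Total: 3 + 31 + 30 + 31 + 31 + 30 + 31 + 30 + 31 + 31 + 28 + 31 + 30 + 31 + 30 + 31 + 31 + 30 + 31 + 30 + 31 + 31 + 29 + 31 + 30 + 31 + 30 + 31 + 31 + 30 + 31 + 30 + 31 + 31 + 28 + 1 = 1039.

1039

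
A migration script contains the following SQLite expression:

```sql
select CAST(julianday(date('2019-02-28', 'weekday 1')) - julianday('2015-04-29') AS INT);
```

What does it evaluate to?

1405

`weekday 1` advances to the next Monday; 2019-02-28 is a Thursday, so it moves forward to 2019-03-04.
1 day remains in April 2015 after the 29th (30 − 29).
Full months from May 2015 through February 2019 contribute their day counts.
Then 4 days into March 2019.
Total: 1 + 31 + 30 + 31 + 31 + 30 + 31 + 30 + 31 + 31 + 29 + 31 + 30 + 31 + 30 + 31 + 31 + 30 + 31 + 30 + 31 + 31 + 28 + 31 + 30 + 31 + 30 + 31 + 31 + 30 + 31 + 30 + 31 + 31 + 28 + 31 + 30 + 31 + 30 + 31 + 31 + 30 + 31 + 30 + 31 + 31 + 28 + 4 = 1405.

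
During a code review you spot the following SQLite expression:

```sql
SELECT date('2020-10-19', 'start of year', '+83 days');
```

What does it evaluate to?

2020-03-24

`start of year` rewinds 2020-10-19 to 2020-01-01.
Applying '+83 days' to 2020-01-01: counting 83 days forward gives 2020-03-24.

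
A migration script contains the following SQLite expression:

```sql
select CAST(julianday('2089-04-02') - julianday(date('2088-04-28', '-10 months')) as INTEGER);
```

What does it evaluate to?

Adding -10 months to 2088-04-28 gives 2087-06-28.
2 days remain in June 2087 after the 28th (30 − 28).
Full months from July 2087 through March 2089 contribute their day counts.
Then 2 days into April 2089.
Total: 2 + 31 + 31 + 30 + 31 + 30 + 31 + 31 + 29 + 31 + 30 + 31 + 30 + 31 + 31 + 30 + 31 + 30 + 31 + 31 + 28 + 31 + 2 = 644.

644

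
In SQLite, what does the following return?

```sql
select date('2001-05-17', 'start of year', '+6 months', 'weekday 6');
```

`start of year` rewinds 2001-05-17 to 2001-01-01.
Adding +6 months to 2001-01-01 gives 2001-07-01.
`weekday 6` advances to the next Saturday; 2001-07-01 is a Sunday, so it moves forward to 2001-07-07.

2001-07-07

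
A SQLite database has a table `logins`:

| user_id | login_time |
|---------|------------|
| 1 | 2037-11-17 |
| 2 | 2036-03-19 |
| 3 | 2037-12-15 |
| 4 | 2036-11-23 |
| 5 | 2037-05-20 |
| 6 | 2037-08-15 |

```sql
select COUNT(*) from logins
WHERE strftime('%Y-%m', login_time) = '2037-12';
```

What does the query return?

Rows with year-month 2037-12: 2037-12-15 → 1.

1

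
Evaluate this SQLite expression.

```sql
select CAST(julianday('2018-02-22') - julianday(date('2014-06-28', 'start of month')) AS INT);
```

1362

`start of month` rewinds 2014-06-28 to 2014-06-01.
29 days remain in June 2014 after the 1st (30 − 1).
Full months from July 2014 through January 2018 contribute their day counts.
Then 22 days into February 2018.
Total: 29 + 31 + 31 + 30 + 31 + 30 + 31 + 31 + 28 + 31 + 30 + 31 + 30 + 31 + 31 + 30 + 31 + 30 + 31 + 31 + 29 + 31 + 30 + 31 + 30 + 31 + 31 + 30 + 31 + 30 + 31 + 31 + 28 + 31 + 30 + 31 + 30 + 31 + 31 + 30 + 31 + 30 + 31 + 31 + 22 = 1362.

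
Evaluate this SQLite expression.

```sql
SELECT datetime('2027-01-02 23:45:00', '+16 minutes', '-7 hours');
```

+16 minutes from 2027-01-02 23:45:00 is 2027-01-03 00:01:00.
-7 hours from 2027-01-03 00:01:00 is 2027-01-02 17:01:00 (crosses midnight).

2027-01-02 17:01:00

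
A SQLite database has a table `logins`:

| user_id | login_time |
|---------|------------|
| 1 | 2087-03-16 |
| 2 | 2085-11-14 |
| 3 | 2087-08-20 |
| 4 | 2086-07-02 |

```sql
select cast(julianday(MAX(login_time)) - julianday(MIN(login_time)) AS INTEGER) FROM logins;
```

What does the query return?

644

MIN = 2085-11-14, MAX = 2087-08-20.
16 days remain in November 2085 after the 14th (30 − 14).
Full months from December 2085 through July 2087 contribute their day counts.
Then 20 days into August 2087.
Total: 16 + 31 + 31 + 28 + 31 + 30 + 31 + 30 + 31 + 31 + 30 + 31 + 30 + 31 + 31 + 28 + 31 + 30 + 31 + 30 + 31 + 20 = 644.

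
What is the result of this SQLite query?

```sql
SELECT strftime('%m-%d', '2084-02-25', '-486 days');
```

10-27

First apply '-486 days': 2084-02-25 → 2082-10-27.
`%m-%d` extracts the month-day: 10-27.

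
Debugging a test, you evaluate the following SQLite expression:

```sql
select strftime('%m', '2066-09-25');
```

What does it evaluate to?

09

`%m` extracts the 2-digit month (01-12): 09.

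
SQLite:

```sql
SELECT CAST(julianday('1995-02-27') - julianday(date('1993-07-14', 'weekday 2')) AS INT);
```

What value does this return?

`weekday 2` advances to the next Tuesday; 1993-07-14 is a Wednesday, so it moves forward to 1993-07-20.
11 days remain in July 1993 after the 20th (31 − 20).
Full months from August 1993 through January 1995 contribute their day counts.
Then 27 days into February 1995.
Total: 11 + 31 + 30 + 31 + 30 + 31 + 31 + 28 + 31 + 30 + 31 + 30 + 31 + 31 + 30 + 31 + 30 + 31 + 31 + 27 = 587.

587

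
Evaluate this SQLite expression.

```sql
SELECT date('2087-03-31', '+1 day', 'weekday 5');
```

2087-04-04

March 2087 has 31 days; 0 remain after the 31st, so 1 days reach 2087-04-01.
`weekday 5` advances to the next Friday; 2087-04-01 is a Tuesday, so it moves forward to 2087-04-04.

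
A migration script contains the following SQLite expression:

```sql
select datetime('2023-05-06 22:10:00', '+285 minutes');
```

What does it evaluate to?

285 minutes = 4h 45m; +285 minutes from 2023-05-06 22:10:00 is 2023-05-07 02:55:00 (crosses midnight).

2023-05-07 02:55:00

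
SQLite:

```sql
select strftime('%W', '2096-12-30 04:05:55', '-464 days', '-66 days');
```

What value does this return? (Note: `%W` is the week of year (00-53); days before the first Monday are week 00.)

29

First apply '-464 days', '-66 days': 2096-12-30 04:05:55 → 2095-07-19 04:05:55.
2095-07-19 is a Tuesday. SQLite's %W counts Mondays since the year started; the result is 29.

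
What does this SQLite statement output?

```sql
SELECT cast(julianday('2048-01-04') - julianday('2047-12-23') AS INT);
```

12

8 days remain in December 2047 after the 23rd (31 − 23).
Then 4 days into January 2048.
Total: 8 + 4 = 12.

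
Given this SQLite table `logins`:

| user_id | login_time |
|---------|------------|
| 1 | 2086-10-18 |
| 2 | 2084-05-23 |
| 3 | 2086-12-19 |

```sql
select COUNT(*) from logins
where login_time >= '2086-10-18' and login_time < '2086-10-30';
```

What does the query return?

Rows in [2086-10-18, 2086-10-30): 2086-10-18 → 1 row.

1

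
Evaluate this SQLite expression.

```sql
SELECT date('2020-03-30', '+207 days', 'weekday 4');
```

2020-10-29

Applying '+207 days' to 2020-03-30: counting 207 days forward gives 2020-10-23.
`weekday 4` advances to the next Thursday; 2020-10-23 is a Friday, so it moves forward to 2020-10-29.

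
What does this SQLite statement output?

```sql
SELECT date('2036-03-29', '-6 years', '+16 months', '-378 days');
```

Adding -6 years to 2036-03-29 gives 2030-03-29.
Adding +16 months to 2030-03-29 gives 2031-07-29.
Applying '-378 days' to 2031-07-29: counting 378 days back gives 2030-07-16.

2030-07-16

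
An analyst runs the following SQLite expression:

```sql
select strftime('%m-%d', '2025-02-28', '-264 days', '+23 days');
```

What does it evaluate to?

07-02

First apply '-264 days', '+23 days': 2025-02-28 → 2024-07-02.
`%m-%d` extracts the month-day: 07-02.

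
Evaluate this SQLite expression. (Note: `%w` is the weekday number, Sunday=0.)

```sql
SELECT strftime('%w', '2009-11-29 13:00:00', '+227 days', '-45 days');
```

First apply '+227 days', '-45 days': 2009-11-29 13:00:00 → 2010-05-30 13:00:00.
2010-05-30 is a Sunday; with Sunday=0 that is 0.

0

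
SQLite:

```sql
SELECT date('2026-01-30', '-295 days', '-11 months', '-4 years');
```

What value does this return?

Applying '-295 days' to 2026-01-30: counting 295 days back gives 2025-04-10.
Adding -11 months to 2025-04-10 gives 2024-05-10.
Adding -4 years to 2024-05-10 gives 2020-05-10.

2020-05-10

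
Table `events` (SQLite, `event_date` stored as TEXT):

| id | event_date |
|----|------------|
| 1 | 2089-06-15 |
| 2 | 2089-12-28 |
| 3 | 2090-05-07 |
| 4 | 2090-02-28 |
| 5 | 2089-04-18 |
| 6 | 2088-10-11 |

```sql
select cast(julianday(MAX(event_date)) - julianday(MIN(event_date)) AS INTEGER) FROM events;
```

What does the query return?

573

MIN = 2088-10-11, MAX = 2090-05-07.
20 days remain in October 2088 after the 11th (31 − 11).
Full months from November 2088 through April 2090 contribute their day counts.
Then 7 days into May 2090.
Total: 20 + 30 + 31 + 31 + 28 + 31 + 30 + 31 + 30 + 31 + 31 + 30 + 31 + 30 + 31 + 31 + 28 + 31 + 30 + 7 = 573.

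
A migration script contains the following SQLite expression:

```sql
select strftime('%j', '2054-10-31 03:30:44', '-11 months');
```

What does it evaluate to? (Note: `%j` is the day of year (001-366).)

First apply '-11 months': 2054-10-31 03:30:44 → 2053-12-01 03:30:44.
Day-of-year for 2053-12-01: days since 2053-01-01 inclusive = 335, zero-padded to 335.

335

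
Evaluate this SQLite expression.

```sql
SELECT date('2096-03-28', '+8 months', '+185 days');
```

Adding +8 months to 2096-03-28 gives 2096-11-28.
Applying '+185 days' to 2096-11-28: counting 185 days forward gives 2097-06-01.

2097-06-01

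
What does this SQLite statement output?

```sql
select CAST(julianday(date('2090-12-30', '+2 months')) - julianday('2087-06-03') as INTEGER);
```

Adding +2 months to 2090-12-30 targets 2091-02-30. February 2091 has only 28 days, so SQLite normalizes the 2-day overflow forward to 2091-03-02.
27 days remain in June 2087 after the 3rd (30 − 3).
Full months from July 2087 through February 2091 contribute their day counts.
Then 2 days into March 2091.
Total: 27 + 31 + 31 + 30 + 31 + 30 + 31 + 31 + 29 + 31 + 30 + 31 + 30 + 31 + 31 + 30 + 31 + 30 + 31 + 31 + 28 + 31 + 30 + 31 + 30 + 31 + 31 + 30 + 31 + 30 + 31 + 31 + 28 + 31 + 30 + 31 + 30 + 31 + 31 + 30 + 31 + 30 + 31 + 31 + 28 + 2 = 1368.

1368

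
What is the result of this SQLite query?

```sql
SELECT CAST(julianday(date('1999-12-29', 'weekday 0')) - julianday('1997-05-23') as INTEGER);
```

954

`weekday 0` advances to the next Sunday; 1999-12-29 is a Wednesday, so it moves forward to 2000-01-02.
8 days remain in May 1997 after the 23rd (31 − 23).
Full months from June 1997 through December 1999 contribute their day counts.
Then 2 days into January 2000.
Total: 8 + 30 + 31 + 31 + 30 + 31 + 30 + 31 + 31 + 28 + 31 + 30 + 31 + 30 + 31 + 31 + 30 + 31 + 30 + 31 + 31 + 28 + 31 + 30 + 31 + 30 + 31 + 31 + 30 + 31 + 30 + 31 + 2 = 954.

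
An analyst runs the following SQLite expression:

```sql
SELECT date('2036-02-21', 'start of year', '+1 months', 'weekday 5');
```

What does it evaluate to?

`start of year` rewinds 2036-02-21 to 2036-01-01.
Adding +1 month to 2036-01-01 gives 2036-02-01.
`weekday 5` advances to the next Friday; 2036-02-01 is already a Friday, so it stays at 2036-02-01.

2036-02-01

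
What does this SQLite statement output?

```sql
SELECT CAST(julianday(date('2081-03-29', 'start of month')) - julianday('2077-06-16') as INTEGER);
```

`start of month` rewinds 2081-03-29 to 2081-03-01.
14 days remain in June 2077 after the 16th (30 − 16).
Full months from July 2077 through February 2081 contribute their day counts.
Then 1 day into March 2081.
Total: 14 + 31 + 31 + 30 + 31 + 30 + 31 + 31 + 28 + 31 + 30 + 31 + 30 + 31 + 31 + 30 + 31 + 30 + 31 + 31 + 28 + 31 + 30 + 31 + 30 + 31 + 31 + 30 + 31 + 30 + 31 + 31 + 29 + 31 + 30 + 31 + 30 + 31 + 31 + 30 + 31 + 30 + 31 + 31 + 28 + 1 = 1354.

1354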